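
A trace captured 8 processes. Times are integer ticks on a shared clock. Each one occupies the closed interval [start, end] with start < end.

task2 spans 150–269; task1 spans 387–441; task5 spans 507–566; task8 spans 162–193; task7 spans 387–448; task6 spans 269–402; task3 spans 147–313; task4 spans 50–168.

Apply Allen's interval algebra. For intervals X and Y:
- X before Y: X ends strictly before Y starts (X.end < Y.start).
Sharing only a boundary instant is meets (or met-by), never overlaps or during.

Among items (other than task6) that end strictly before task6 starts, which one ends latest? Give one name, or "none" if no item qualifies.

Target task6 = [269, 402].
task1 [387, 441] → overlapped-by → excluded.
task2 [150, 269] → meets → excluded.
task3 [147, 313] → overlaps → excluded.
task4 [50, 168] → before → candidate.
task5 [507, 566] → after → excluded.
task7 [387, 448] → overlapped-by → excluded.
task8 [162, 193] → before → candidate.
Among candidates, latest end is 193 → task8.

task8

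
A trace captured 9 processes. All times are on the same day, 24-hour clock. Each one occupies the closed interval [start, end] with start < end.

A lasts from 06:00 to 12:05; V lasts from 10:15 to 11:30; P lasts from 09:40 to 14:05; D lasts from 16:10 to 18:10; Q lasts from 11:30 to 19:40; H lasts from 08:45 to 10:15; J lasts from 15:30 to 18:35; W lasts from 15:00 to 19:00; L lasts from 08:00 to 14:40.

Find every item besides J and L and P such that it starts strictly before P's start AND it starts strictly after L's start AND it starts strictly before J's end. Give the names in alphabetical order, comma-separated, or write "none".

H

Conditions: its start is strictly before P's start (X.start < 09:40) AND its start is strictly after L's start (X.start > 08:00) AND its start is strictly before J's end (X.start < 18:35).
A: start 06:00 < 09:40? ✓; start 06:00 > 08:00? ✗; start 06:00 < 18:35? ✓ → no.
D: start 16:10 < 09:40? ✗; start 16:10 > 08:00? ✓; start 16:10 < 18:35? ✓ → no.
H: start 08:45 < 09:40? ✓; start 08:45 > 08:00? ✓; start 08:45 < 18:35? ✓ → yes.
Q: start 11:30 < 09:40? ✗; start 11:30 > 08:00? ✓; start 11:30 < 18:35? ✓ → no.
V: start 10:15 < 09:40? ✗; start 10:15 > 08:00? ✓; start 10:15 < 18:35? ✓ → no.
W: start 15:00 < 09:40? ✗; start 15:00 > 08:00? ✓; start 15:00 < 18:35? ✓ → no.
Result: H.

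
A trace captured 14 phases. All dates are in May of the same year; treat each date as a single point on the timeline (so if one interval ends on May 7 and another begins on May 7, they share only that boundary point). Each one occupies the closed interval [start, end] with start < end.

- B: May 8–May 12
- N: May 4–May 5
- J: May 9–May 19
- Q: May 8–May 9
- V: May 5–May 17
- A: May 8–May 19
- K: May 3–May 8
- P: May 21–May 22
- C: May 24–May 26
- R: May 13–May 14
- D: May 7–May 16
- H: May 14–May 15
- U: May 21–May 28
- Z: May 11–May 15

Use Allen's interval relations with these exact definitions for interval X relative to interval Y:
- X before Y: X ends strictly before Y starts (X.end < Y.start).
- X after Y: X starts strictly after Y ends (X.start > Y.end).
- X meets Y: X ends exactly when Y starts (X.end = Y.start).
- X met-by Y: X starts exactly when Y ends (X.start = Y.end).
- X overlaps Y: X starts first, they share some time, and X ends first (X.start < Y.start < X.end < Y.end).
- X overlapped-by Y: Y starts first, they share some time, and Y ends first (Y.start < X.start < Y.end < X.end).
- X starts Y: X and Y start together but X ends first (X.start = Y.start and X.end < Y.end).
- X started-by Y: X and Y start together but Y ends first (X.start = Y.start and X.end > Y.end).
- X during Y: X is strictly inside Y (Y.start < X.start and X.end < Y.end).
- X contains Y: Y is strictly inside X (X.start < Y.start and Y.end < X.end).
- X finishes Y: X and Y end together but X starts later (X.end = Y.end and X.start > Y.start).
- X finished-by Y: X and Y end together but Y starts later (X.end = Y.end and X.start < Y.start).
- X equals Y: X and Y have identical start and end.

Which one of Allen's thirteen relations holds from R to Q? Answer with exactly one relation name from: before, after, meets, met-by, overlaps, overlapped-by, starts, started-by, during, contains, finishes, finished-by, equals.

R = [May 13, May 14]; Q = [May 8, May 9].
Compare endpoints: R.start > Q.start, R.start > Q.end, R.end > Q.start, R.end > Q.end.
That pattern is 'after'.

after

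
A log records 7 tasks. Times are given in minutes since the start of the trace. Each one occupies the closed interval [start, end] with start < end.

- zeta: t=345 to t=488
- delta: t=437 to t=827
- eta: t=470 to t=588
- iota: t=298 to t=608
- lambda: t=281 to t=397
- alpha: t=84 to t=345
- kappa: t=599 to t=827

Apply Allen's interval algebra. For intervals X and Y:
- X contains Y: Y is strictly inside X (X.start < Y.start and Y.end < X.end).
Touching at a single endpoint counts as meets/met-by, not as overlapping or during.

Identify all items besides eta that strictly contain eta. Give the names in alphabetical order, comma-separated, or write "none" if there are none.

delta, iota

Target eta = [t=470, t=588].
alpha [t=84, t=345] → before → no.
delta [t=437, t=827] → contains → yes.
iota [t=298, t=608] → contains → yes.
kappa [t=599, t=827] → after → no.
lambda [t=281, t=397] → before → no.
zeta [t=345, t=488] → overlaps → no.
Result: delta, iota.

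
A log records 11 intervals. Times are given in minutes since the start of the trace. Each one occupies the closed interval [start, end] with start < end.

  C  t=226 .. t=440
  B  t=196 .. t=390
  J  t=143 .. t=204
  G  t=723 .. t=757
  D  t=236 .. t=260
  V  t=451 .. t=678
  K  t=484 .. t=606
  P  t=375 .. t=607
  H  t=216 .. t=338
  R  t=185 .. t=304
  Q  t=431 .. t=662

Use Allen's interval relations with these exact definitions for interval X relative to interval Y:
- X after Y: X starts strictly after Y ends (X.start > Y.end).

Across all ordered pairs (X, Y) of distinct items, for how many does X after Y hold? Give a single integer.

Checking all 110 ordered pairs for relation 'after'; matching pairs in alphabetical order:
(C, J): C after J ✓
(D, J): D after J ✓
(G, B): G after B ✓
(G, C): G after C ✓
(G, D): G after D ✓
(G, H): G after H ✓
(G, J): G after J ✓
(G, K): G after K ✓
(G, P): G after P ✓
(G, Q): G after Q ✓
(G, R): G after R ✓
(G, V): G after V ✓
(H, J): H after J ✓
(K, B): K after B ✓
(K, C): K after C ✓
(K, D): K after D ✓
(K, H): K after H ✓
(K, J): K after J ✓
(K, R): K after R ✓
(P, D): P after D ✓
(P, H): P after H ✓
(P, J): P after J ✓
(P, R): P after R ✓
(Q, B): Q after B ✓
... plus 10 further pairs not listed.
Count: 34.

34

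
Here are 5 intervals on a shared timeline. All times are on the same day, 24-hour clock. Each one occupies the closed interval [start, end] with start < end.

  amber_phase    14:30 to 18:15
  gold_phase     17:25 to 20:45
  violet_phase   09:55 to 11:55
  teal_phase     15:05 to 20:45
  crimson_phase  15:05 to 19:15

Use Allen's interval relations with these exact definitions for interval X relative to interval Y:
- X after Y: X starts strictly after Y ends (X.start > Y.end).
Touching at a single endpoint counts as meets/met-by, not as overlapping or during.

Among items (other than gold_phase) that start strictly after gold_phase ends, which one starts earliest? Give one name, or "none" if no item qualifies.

Target gold_phase = [17:25, 20:45].
amber_phase [14:30, 18:15] → overlaps → excluded.
crimson_phase [15:05, 19:15] → overlaps → excluded.
teal_phase [15:05, 20:45] → finished-by → excluded.
violet_phase [09:55, 11:55] → before → excluded.
No candidates → none.

none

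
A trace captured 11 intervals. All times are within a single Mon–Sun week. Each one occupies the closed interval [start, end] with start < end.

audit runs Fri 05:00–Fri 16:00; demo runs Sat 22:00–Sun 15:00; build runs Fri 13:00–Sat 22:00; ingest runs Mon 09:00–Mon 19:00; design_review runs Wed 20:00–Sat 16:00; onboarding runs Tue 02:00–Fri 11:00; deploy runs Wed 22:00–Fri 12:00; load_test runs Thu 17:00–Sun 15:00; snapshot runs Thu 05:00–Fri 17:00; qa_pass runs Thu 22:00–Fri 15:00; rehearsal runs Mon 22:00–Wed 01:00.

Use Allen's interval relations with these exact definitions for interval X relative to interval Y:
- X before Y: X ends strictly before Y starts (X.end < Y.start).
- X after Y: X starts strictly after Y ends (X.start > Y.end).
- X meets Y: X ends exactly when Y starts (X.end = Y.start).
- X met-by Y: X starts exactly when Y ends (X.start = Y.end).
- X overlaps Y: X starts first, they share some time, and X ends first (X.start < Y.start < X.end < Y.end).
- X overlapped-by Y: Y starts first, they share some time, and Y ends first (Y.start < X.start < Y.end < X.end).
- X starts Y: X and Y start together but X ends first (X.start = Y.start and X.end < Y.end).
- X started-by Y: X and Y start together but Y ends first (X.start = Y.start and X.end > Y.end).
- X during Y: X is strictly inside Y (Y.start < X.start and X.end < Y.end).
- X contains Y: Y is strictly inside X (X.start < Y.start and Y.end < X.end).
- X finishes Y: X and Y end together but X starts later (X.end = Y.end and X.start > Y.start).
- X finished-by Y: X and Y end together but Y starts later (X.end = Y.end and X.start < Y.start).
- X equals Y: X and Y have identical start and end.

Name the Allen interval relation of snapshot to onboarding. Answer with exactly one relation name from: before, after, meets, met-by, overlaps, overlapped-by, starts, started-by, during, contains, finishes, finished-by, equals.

snapshot = [Thu 05:00, Fri 17:00]; onboarding = [Tue 02:00, Fri 11:00].
Compare endpoints: snapshot.start > onboarding.start, snapshot.start < onboarding.end, snapshot.end > onboarding.start, snapshot.end > onboarding.end.
That pattern is 'overlapped-by'.

overlapped-by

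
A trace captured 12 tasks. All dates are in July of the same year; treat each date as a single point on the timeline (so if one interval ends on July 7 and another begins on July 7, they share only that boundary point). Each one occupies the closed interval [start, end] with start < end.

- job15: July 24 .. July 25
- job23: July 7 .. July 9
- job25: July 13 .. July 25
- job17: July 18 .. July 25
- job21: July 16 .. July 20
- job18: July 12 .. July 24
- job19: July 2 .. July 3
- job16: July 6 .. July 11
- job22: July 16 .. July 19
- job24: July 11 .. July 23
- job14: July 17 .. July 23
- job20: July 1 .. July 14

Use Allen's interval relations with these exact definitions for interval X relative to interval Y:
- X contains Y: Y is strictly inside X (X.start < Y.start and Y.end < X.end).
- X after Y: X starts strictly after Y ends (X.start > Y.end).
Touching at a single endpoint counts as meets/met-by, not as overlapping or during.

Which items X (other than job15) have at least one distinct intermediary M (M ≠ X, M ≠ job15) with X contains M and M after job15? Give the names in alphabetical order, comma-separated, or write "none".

none

Target job15 = [July 24, July 25].
Intermediaries M with M after job15: none.
Union: none.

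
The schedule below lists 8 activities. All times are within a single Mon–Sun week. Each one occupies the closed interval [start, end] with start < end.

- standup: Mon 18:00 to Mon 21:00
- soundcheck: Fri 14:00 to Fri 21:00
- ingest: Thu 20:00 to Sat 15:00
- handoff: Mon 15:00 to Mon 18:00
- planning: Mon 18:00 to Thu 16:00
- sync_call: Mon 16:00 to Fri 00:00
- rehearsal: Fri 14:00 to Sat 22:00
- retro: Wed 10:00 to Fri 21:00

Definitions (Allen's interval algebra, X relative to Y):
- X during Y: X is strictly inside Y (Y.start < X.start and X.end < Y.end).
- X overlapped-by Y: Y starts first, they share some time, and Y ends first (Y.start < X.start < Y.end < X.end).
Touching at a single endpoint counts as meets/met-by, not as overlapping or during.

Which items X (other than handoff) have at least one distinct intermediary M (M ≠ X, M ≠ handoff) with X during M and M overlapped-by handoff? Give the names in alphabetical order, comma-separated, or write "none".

Target handoff = [Mon 15:00, Mon 18:00].
Intermediaries M with M overlapped-by handoff: sync_call.
Via sync_call — items with X during sync_call: planning, standup.
Union: planning, standup.

planning, standup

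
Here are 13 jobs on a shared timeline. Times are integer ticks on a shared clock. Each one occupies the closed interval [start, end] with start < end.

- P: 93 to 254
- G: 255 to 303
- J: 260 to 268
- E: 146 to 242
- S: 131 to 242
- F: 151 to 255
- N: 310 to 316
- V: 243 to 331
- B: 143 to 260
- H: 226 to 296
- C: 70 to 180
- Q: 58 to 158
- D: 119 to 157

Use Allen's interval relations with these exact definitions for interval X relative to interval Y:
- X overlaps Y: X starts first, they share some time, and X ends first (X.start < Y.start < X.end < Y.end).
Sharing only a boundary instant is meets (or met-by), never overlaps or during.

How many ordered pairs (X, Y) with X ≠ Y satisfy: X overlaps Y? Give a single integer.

Checking all 156 ordered pairs for relation 'overlaps'; matching pairs in alphabetical order:
(B, G): B overlaps G ✓
(B, H): B overlaps H ✓
(B, V): B overlaps V ✓
(C, B): C overlaps B ✓
(C, E): C overlaps E ✓
(C, F): C overlaps F ✓
(C, P): C overlaps P ✓
(C, S): C overlaps S ✓
(D, B): D overlaps B ✓
(D, E): D overlaps E ✓
(D, F): D overlaps F ✓
(D, S): D overlaps S ✓
(E, F): E overlaps F ✓
(E, H): E overlaps H ✓
(F, H): F overlaps H ✓
(F, V): F overlaps V ✓
(H, G): H overlaps G ✓
(H, V): H overlaps V ✓
(P, B): P overlaps B ✓
(P, F): P overlaps F ✓
(P, H): P overlaps H ✓
(P, V): P overlaps V ✓
(Q, B): Q overlaps B ✓
(Q, C): Q overlaps C ✓
... plus 7 further pairs not listed.
Count: 31.

31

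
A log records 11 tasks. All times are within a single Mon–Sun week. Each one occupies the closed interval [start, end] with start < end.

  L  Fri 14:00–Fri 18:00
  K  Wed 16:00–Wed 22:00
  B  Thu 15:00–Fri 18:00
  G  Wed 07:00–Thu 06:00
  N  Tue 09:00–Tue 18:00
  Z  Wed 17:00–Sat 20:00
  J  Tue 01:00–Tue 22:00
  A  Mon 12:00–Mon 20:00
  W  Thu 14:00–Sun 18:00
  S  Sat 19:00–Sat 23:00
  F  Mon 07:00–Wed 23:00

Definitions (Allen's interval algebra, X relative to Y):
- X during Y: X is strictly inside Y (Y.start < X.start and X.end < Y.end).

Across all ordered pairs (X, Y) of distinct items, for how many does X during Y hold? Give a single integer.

Checking all 110 ordered pairs for relation 'during'; matching pairs in alphabetical order:
(A, F): A during F ✓
(B, W): B during W ✓
(B, Z): B during Z ✓
(J, F): J during F ✓
(K, F): K during F ✓
(K, G): K during G ✓
(L, W): L during W ✓
(L, Z): L during Z ✓
(N, F): N during F ✓
(N, J): N during J ✓
(S, W): S during W ✓
Count: 11.

11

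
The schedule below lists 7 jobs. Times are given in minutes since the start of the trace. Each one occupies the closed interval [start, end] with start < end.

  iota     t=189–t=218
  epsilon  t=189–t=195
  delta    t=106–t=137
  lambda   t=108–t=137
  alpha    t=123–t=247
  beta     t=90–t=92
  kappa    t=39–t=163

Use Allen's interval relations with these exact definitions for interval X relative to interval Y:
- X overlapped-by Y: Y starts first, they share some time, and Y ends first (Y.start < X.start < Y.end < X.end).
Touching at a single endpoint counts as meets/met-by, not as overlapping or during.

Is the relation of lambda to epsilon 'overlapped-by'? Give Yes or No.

No

lambda = [t=108, t=137], epsilon = [t=189, t=195].
Actual relation of lambda to epsilon: before.
Asked whether 'overlapped-by' holds → No.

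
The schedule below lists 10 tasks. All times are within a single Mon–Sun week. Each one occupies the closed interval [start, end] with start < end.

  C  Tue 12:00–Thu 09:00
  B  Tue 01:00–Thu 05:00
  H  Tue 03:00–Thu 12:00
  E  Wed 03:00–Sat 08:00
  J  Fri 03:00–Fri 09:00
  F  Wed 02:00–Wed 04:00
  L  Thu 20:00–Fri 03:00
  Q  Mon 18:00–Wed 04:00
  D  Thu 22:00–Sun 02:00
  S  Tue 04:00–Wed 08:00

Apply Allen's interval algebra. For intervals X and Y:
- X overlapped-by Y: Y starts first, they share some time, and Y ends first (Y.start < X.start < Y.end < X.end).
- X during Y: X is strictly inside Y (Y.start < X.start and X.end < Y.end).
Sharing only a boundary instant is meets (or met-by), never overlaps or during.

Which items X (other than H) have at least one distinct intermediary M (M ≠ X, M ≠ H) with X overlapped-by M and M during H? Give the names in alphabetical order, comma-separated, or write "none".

C, E

Target H = [Tue 03:00, Thu 12:00].
Intermediaries M with M during H: C, F, S.
Via C — items with X overlapped-by C: E.
Via F — items with X overlapped-by F: E.
Via S — items with X overlapped-by S: C, E.
Union: C, E.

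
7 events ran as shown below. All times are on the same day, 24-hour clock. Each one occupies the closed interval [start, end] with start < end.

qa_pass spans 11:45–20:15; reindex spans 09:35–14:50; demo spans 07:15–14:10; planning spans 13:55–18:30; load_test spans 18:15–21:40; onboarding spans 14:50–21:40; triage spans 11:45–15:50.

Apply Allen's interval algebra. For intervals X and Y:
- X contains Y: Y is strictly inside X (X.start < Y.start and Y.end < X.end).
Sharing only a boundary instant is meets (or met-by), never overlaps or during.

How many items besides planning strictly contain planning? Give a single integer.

Target planning = [13:55, 18:30].
demo [07:15, 14:10] → overlaps → no.
load_test [18:15, 21:40] → overlapped-by → no.
onboarding [14:50, 21:40] → overlapped-by → no.
qa_pass [11:45, 20:15] → contains → counts.
reindex [09:35, 14:50] → overlaps → no.
triage [11:45, 15:50] → overlaps → no.
Total: 1.

1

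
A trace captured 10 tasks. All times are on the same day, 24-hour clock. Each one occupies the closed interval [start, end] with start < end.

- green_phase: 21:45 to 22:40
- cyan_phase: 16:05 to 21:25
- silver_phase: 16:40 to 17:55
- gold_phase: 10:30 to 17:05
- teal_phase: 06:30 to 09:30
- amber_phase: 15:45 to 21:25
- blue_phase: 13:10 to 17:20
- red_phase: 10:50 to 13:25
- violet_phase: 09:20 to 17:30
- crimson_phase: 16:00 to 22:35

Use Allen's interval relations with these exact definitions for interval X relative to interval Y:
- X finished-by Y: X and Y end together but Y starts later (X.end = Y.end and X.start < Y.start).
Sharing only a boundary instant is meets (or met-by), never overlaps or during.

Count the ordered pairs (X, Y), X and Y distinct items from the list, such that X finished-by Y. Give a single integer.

1

Checking all 90 ordered pairs for relation 'finished-by'; matching pairs in alphabetical order:
(amber_phase, cyan_phase): amber_phase finished-by cyan_phase ✓
Count: 1.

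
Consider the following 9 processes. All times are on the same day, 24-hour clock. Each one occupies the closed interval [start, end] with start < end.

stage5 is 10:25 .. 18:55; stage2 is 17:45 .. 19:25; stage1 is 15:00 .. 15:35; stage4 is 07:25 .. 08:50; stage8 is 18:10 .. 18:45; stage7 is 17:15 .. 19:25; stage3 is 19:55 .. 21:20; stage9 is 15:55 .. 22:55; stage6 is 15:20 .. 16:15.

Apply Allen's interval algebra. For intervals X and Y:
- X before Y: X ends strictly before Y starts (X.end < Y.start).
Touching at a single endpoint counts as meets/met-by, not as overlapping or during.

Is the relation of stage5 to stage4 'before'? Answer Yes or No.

stage5 = [10:25, 18:55], stage4 = [07:25, 08:50].
Actual relation of stage5 to stage4: after.
Asked whether 'before' holds → No.

No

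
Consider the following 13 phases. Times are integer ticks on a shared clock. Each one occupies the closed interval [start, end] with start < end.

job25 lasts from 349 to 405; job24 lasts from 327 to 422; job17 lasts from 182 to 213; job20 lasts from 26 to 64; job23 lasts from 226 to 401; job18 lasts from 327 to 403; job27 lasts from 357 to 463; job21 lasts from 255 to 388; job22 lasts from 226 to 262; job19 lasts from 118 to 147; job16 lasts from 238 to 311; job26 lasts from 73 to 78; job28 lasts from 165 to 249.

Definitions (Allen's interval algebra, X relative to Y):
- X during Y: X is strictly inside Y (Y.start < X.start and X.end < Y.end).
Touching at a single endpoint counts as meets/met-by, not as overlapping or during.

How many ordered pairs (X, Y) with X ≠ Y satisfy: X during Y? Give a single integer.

Checking all 156 ordered pairs for relation 'during'; matching pairs in alphabetical order:
(job16, job23): job16 during job23 ✓
(job17, job28): job17 during job28 ✓
(job21, job23): job21 during job23 ✓
(job25, job24): job25 during job24 ✓
Count: 4.

4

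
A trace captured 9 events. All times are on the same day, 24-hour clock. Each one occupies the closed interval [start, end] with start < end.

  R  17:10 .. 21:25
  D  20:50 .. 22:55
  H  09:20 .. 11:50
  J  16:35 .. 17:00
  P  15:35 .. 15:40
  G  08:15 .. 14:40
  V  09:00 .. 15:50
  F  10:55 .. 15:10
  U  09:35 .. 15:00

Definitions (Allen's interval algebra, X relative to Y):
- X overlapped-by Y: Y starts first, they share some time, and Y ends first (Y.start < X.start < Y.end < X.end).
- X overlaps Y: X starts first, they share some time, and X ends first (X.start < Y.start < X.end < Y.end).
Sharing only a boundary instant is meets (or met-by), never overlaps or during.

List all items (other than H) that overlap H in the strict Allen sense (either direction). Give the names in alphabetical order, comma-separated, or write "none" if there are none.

Target H = [09:20, 11:50].
D [20:50, 22:55] → after → no.
F [10:55, 15:10] → overlapped-by → yes.
G [08:15, 14:40] → contains → no.
J [16:35, 17:00] → after → no.
P [15:35, 15:40] → after → no.
R [17:10, 21:25] → after → no.
U [09:35, 15:00] → overlapped-by → yes.
V [09:00, 15:50] → contains → no.
Result: F, U.

F, U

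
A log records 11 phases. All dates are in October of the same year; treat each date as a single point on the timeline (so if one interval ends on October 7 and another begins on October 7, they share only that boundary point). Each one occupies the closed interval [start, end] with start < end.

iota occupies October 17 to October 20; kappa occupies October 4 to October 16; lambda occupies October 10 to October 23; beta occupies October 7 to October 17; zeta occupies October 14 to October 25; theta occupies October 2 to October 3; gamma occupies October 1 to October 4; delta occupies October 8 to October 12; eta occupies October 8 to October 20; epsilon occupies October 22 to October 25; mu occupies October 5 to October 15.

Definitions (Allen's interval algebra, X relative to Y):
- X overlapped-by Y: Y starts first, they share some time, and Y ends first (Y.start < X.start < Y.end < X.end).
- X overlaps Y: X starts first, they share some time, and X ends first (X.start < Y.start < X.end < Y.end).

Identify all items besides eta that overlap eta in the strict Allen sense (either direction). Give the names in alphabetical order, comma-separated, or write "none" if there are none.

beta, kappa, lambda, mu, zeta

Target eta = [October 8, October 20].
beta [October 7, October 17] → overlaps → yes.
delta [October 8, October 12] → starts → no.
epsilon [October 22, October 25] → after → no.
gamma [October 1, October 4] → before → no.
iota [October 17, October 20] → finishes → no.
kappa [October 4, October 16] → overlaps → yes.
lambda [October 10, October 23] → overlapped-by → yes.
mu [October 5, October 15] → overlaps → yes.
theta [October 2, October 3] → before → no.
zeta [October 14, October 25] → overlapped-by → yes.
Result: beta, kappa, lambda, mu, zeta.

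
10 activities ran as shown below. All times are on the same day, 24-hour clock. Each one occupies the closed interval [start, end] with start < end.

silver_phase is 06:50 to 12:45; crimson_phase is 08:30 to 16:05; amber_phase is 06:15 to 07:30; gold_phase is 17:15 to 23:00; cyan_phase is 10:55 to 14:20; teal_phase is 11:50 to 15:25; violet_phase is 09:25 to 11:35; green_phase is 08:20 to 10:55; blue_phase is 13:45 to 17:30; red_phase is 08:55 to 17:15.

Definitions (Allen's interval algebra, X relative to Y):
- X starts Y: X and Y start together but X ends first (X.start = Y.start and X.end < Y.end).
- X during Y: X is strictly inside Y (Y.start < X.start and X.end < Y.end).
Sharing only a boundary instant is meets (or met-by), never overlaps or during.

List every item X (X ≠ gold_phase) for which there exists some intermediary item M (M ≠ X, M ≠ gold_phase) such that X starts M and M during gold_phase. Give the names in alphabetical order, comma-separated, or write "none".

Target gold_phase = [17:15, 23:00].
Intermediaries M with M during gold_phase: none.
Union: none.

none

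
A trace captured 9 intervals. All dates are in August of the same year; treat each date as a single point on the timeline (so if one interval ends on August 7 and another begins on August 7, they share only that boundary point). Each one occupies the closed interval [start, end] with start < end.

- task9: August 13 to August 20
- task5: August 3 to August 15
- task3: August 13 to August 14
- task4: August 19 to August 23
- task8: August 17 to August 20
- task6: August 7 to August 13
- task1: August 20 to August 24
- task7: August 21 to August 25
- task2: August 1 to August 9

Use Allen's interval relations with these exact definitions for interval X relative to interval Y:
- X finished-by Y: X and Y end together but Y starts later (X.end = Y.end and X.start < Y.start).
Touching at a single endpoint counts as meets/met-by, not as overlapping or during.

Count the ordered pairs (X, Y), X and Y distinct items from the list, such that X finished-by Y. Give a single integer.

1

Checking all 72 ordered pairs for relation 'finished-by'; matching pairs in alphabetical order:
(task9, task8): task9 finished-by task8 ✓
Count: 1.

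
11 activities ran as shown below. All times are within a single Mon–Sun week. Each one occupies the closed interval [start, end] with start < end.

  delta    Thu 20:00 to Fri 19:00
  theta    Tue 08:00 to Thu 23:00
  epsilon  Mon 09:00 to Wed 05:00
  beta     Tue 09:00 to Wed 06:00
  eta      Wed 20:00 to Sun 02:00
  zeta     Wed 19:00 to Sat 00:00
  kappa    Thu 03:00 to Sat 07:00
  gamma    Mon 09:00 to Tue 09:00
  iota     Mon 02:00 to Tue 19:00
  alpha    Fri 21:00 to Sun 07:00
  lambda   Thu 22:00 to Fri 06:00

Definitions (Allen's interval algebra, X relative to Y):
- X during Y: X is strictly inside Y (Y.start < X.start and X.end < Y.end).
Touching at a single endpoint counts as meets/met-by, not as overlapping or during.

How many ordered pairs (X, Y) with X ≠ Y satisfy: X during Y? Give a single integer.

Checking all 110 ordered pairs for relation 'during'; matching pairs in alphabetical order:
(beta, theta): beta during theta ✓
(delta, eta): delta during eta ✓
(delta, kappa): delta during kappa ✓
(delta, zeta): delta during zeta ✓
(gamma, iota): gamma during iota ✓
(kappa, eta): kappa during eta ✓
(lambda, delta): lambda during delta ✓
(lambda, eta): lambda during eta ✓
(lambda, kappa): lambda during kappa ✓
(lambda, zeta): lambda during zeta ✓
Count: 10.

10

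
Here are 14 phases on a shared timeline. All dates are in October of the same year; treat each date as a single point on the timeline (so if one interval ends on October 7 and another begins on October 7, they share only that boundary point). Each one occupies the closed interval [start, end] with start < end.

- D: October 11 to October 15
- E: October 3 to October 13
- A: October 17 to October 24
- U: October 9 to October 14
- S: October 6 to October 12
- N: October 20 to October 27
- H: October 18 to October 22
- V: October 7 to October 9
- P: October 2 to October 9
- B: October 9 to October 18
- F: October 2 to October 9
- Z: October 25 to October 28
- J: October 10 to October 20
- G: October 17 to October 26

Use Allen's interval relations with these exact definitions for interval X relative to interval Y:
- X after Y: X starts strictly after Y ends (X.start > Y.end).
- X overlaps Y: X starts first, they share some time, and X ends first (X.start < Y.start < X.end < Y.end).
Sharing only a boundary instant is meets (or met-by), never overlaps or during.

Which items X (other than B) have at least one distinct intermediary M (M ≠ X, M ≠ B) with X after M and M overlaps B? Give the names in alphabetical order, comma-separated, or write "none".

Target B = [October 9, October 18].
Intermediaries M with M overlaps B: E, S.
Via E — items with X after E: A, G, H, N, Z.
Via S — items with X after S: A, G, H, N, Z.
Union: A, G, H, N, Z.

A, G, H, N, Z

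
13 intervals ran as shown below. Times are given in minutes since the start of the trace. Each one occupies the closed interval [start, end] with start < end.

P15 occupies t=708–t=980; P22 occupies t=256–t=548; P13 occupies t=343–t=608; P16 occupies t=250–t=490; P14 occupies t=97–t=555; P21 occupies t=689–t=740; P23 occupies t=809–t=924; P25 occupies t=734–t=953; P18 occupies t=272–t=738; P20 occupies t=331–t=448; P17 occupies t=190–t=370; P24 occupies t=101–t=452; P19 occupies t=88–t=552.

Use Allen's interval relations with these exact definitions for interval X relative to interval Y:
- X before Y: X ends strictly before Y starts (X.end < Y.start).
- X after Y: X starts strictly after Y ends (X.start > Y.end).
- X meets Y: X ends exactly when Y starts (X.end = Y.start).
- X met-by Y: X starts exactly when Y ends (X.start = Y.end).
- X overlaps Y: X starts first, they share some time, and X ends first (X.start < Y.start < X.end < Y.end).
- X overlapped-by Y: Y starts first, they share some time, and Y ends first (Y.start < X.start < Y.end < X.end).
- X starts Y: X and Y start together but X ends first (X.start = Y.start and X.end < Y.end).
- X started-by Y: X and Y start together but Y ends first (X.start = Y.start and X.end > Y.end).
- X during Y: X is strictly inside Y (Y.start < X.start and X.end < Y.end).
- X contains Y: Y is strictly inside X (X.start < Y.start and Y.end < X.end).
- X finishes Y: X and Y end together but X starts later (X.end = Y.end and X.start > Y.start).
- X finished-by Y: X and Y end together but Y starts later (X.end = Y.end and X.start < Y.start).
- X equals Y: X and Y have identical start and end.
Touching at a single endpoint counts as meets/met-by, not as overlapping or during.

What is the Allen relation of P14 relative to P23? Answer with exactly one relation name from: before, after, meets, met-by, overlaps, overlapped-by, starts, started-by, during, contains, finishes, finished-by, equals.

before

P14 = [t=97, t=555]; P23 = [t=809, t=924].
Compare endpoints: P14.start < P23.start, P14.start < P23.end, P14.end < P23.start, P14.end < P23.end.
That pattern is 'before'.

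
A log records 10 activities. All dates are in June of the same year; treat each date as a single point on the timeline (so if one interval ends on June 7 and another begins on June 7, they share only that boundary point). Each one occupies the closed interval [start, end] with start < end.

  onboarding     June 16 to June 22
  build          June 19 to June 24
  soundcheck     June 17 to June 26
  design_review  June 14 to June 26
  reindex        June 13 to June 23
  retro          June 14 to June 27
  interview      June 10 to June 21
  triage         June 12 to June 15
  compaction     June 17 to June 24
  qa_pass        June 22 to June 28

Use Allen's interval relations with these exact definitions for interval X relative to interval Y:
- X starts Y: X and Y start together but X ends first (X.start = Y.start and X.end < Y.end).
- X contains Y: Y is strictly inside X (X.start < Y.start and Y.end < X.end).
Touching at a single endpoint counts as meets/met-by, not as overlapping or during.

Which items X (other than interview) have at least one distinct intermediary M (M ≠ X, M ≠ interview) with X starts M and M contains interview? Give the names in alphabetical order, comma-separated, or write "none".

none

Target interview = [June 10, June 21].
Intermediaries M with M contains interview: none.
Union: none.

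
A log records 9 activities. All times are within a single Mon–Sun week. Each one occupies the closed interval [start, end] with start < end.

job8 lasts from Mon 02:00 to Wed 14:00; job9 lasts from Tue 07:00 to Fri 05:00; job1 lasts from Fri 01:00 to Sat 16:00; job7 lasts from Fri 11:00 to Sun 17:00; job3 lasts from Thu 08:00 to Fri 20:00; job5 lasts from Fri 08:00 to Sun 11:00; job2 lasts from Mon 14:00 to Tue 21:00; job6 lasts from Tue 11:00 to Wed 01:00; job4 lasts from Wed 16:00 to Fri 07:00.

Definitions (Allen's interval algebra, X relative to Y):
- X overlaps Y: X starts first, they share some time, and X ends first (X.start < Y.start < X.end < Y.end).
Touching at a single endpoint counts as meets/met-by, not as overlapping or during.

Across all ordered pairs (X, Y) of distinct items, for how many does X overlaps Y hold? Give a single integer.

Checking all 72 ordered pairs for relation 'overlaps'; matching pairs in alphabetical order:
(job1, job5): job1 overlaps job5 ✓
(job1, job7): job1 overlaps job7 ✓
(job2, job6): job2 overlaps job6 ✓
(job2, job9): job2 overlaps job9 ✓
(job3, job1): job3 overlaps job1 ✓
(job3, job5): job3 overlaps job5 ✓
(job3, job7): job3 overlaps job7 ✓
(job4, job1): job4 overlaps job1 ✓
(job4, job3): job4 overlaps job3 ✓
(job5, job7): job5 overlaps job7 ✓
(job8, job9): job8 overlaps job9 ✓
(job9, job1): job9 overlaps job1 ✓
(job9, job3): job9 overlaps job3 ✓
(job9, job4): job9 overlaps job4 ✓
Count: 14.

14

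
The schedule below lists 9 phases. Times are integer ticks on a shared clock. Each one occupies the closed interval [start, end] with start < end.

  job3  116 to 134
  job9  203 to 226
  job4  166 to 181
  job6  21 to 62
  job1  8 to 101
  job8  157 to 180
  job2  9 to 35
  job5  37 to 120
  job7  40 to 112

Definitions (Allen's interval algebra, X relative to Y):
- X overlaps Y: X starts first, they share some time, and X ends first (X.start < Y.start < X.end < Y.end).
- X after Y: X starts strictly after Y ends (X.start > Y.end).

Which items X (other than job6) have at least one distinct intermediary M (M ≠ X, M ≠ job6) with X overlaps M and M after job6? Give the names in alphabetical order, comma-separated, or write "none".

job5, job8

Target job6 = [21, 62].
Intermediaries M with M after job6: job3, job4, job8, job9.
Via job3 — items with X overlaps job3: job5.
Via job4 — items with X overlaps job4: job8.
Via job8 — items with X overlaps job8: none.
Via job9 — items with X overlaps job9: none.
Union: job5, job8.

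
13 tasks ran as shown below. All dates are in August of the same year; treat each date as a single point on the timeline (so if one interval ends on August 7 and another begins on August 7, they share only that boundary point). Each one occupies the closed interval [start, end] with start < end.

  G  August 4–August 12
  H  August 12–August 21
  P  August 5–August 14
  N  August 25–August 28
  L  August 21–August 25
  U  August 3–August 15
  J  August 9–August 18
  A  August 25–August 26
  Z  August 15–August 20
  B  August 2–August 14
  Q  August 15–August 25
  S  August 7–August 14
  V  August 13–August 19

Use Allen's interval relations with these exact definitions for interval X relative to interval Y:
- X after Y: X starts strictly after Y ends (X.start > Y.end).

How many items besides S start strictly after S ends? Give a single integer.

5

Target S = [August 7, August 14].
A [August 25, August 26] → after → counts.
B [August 2, August 14] → finished-by → no.
G [August 4, August 12] → overlaps → no.
H [August 12, August 21] → overlapped-by → no.
J [August 9, August 18] → overlapped-by → no.
L [August 21, August 25] → after → counts.
N [August 25, August 28] → after → counts.
P [August 5, August 14] → finished-by → no.
Q [August 15, August 25] → after → counts.
U [August 3, August 15] → contains → no.
V [August 13, August 19] → overlapped-by → no.
Z [August 15, August 20] → after → counts.
Total: 5.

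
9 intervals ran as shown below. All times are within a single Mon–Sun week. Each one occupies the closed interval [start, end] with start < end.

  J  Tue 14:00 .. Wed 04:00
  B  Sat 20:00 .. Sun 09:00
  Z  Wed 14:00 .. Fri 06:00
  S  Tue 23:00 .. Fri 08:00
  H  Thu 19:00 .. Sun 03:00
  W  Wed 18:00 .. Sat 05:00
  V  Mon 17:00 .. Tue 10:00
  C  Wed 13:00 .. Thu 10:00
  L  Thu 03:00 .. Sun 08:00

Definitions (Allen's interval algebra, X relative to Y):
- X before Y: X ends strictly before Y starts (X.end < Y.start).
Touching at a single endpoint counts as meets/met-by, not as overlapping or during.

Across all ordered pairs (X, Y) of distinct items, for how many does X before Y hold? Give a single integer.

Checking all 72 ordered pairs for relation 'before'; matching pairs in alphabetical order:
(C, B): C before B ✓
(C, H): C before H ✓
(J, B): J before B ✓
(J, C): J before C ✓
(J, H): J before H ✓
(J, L): J before L ✓
(J, W): J before W ✓
(J, Z): J before Z ✓
(S, B): S before B ✓
(V, B): V before B ✓
(V, C): V before C ✓
(V, H): V before H ✓
(V, J): V before J ✓
(V, L): V before L ✓
(V, S): V before S ✓
(V, W): V before W ✓
(V, Z): V before Z ✓
(W, B): W before B ✓
(Z, B): Z before B ✓
Count: 19.

19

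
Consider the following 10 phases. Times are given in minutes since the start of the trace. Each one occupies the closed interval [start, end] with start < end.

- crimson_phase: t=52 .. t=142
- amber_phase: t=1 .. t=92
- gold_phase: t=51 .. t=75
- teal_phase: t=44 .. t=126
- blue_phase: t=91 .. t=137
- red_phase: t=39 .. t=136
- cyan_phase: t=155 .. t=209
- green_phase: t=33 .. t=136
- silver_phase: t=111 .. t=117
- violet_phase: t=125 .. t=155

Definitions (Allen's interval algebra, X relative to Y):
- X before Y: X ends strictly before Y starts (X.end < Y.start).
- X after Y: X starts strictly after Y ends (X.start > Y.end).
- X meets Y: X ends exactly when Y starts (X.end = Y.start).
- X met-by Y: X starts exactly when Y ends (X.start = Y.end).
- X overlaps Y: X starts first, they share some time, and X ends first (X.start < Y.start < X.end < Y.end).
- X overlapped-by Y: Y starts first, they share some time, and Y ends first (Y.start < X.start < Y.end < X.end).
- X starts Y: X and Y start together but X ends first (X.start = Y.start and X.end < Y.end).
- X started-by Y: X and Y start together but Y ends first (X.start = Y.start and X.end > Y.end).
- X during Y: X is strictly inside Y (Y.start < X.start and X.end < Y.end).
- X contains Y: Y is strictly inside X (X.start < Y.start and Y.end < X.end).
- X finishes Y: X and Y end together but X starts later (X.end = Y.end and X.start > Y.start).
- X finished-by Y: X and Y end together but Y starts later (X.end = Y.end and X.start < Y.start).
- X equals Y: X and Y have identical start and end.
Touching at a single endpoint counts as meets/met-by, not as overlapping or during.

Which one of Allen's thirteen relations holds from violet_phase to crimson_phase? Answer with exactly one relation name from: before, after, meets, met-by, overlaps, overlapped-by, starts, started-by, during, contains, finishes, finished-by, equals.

violet_phase = [t=125, t=155]; crimson_phase = [t=52, t=142].
Compare endpoints: violet_phase.start > crimson_phase.start, violet_phase.start < crimson_phase.end, violet_phase.end > crimson_phase.start, violet_phase.end > crimson_phase.end.
That pattern is 'overlapped-by'.

overlapped-by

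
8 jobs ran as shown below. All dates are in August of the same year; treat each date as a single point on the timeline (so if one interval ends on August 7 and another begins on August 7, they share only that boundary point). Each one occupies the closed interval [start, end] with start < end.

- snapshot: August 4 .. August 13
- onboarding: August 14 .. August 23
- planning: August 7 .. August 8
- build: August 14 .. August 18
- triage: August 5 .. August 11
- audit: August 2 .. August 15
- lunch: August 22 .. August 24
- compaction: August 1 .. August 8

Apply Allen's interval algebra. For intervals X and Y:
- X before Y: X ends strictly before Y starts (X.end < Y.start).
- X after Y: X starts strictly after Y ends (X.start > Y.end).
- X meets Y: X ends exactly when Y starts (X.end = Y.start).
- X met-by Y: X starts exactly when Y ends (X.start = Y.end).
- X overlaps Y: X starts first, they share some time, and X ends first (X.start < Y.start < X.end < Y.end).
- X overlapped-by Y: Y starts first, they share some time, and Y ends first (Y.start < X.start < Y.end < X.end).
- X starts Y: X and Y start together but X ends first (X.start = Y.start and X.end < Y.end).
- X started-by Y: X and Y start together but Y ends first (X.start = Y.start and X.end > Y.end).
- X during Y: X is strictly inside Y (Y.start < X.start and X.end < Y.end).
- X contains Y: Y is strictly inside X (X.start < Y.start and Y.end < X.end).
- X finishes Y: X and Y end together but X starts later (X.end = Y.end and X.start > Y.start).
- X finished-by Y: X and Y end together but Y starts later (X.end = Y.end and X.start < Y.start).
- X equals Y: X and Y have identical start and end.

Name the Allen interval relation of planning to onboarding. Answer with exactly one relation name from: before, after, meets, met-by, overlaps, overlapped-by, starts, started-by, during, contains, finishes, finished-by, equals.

planning = [August 7, August 8]; onboarding = [August 14, August 23].
Compare endpoints: planning.start < onboarding.start, planning.start < onboarding.end, planning.end < onboarding.start, planning.end < onboarding.end.
That pattern is 'before'.

before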